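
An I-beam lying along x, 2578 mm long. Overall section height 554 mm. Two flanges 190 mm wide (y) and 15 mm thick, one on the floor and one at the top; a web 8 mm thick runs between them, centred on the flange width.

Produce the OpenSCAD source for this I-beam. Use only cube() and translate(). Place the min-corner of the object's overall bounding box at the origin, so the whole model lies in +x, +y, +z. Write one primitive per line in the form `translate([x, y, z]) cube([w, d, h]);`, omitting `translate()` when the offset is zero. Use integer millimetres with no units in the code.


cube([2578, 190, 15]);
translate([0, 91, 15]) cube([2578, 8, 524]);
translate([0, 0, 539]) cube([2578, 190, 15]);


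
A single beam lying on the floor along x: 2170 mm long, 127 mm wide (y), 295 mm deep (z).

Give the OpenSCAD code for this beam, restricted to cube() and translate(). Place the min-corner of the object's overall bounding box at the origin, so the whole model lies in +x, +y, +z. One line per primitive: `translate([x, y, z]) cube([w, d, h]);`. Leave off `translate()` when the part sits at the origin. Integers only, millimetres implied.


cube([2170, 127, 295]);


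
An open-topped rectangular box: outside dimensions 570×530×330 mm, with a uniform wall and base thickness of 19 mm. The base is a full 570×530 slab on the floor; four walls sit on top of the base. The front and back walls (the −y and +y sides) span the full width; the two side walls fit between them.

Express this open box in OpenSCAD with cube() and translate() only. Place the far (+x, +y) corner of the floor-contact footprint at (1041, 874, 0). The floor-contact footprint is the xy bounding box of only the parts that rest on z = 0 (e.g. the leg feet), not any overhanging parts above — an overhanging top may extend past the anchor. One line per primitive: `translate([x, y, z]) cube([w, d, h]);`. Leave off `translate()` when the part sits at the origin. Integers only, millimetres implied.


translate([471, 344, 0]) cube([570, 530, 19]);
translate([471, 344, 19]) cube([570, 19, 311]);
translate([471, 855, 19]) cube([570, 19, 311]);
translate([471, 363, 19]) cube([19, 492, 311]);
translate([1022, 363, 19]) cube([19, 492, 311]);


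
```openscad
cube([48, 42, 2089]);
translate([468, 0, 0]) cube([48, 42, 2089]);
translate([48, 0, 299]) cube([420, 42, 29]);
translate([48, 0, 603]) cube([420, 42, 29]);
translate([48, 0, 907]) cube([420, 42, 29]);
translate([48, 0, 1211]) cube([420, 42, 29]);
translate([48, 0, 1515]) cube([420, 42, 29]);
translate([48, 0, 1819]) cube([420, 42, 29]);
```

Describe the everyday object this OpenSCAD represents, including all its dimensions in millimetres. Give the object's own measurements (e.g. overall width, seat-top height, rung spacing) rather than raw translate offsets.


A straight ladder. Two 48×42 mm vertical rails, 2089 mm tall, stand 516 mm apart (outside-to-outside) with their front faces coplanar on the −y side. 6 rungs, each 42 mm deep and 29 mm tall, span between the inner faces of the rails, front faces flush with the rails. The lowest rung's underside is at z = 299 mm and rungs are spaced 304 mm apart (underside to underside).


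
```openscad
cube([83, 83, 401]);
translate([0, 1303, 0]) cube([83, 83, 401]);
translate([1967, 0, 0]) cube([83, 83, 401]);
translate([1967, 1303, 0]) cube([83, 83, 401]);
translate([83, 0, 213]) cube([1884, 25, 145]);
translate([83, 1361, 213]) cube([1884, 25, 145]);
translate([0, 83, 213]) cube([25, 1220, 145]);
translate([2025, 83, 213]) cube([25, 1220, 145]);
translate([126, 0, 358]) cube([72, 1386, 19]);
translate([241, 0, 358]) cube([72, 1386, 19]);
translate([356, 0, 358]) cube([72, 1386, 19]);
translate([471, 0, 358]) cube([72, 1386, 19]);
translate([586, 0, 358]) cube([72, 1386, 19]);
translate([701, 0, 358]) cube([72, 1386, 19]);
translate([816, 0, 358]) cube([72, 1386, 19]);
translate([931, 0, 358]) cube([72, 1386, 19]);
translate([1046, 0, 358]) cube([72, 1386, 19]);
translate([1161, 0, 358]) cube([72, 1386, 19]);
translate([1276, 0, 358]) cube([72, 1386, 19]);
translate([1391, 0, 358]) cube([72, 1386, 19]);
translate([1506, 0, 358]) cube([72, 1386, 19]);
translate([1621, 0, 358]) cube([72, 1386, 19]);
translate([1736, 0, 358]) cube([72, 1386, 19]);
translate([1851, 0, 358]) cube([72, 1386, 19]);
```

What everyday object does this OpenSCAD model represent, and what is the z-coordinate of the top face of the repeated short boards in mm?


A bed frame. The slat-top height is 377 mm.

Four posts, four rails, and a row of slats — a bed frame. Slats sit on the rails at z = 213 + 145 = 358; with slat thickness 19, the top is 377 mm.


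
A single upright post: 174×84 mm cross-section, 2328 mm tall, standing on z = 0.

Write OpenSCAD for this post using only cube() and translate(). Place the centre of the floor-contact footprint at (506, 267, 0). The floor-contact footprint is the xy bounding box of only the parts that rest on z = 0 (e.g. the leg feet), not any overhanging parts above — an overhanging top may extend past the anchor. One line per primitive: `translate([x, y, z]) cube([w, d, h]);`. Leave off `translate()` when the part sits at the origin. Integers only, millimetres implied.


translate([419, 225, 0]) cube([174, 84, 2328]);


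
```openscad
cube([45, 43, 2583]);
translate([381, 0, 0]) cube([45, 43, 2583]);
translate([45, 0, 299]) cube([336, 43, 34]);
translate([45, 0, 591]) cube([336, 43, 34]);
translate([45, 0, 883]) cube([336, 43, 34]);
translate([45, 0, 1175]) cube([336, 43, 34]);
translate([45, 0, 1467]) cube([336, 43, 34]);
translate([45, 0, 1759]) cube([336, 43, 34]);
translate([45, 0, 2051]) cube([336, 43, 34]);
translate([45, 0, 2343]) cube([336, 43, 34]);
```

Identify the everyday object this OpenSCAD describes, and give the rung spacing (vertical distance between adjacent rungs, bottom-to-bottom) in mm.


A ladder. The rung spacing is 292 mm.

Two tall 45×43 posts with 8 short bars between them — a ladder. Adjacent rungs sit at z = 299 and z = 591, so the spacing is 591 − 299 = 292 mm.


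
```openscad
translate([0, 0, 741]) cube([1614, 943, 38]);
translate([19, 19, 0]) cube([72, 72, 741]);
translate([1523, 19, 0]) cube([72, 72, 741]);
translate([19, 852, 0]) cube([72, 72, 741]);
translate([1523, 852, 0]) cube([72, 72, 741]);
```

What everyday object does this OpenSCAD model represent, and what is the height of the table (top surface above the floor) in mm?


A table. The table height is 779 mm.

A 1614×943×38 slab sits at z = 741 on four 72 mm square posts — a table. The top surface is at 741 + 38 = 779 mm.


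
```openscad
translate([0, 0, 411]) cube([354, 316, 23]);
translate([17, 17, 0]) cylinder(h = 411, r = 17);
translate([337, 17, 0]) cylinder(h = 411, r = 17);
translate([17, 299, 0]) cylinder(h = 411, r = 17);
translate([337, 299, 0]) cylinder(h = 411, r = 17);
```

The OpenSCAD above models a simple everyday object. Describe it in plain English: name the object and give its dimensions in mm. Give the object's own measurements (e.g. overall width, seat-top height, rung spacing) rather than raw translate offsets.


A simple wooden stool: a rectangular seat 354 mm (x) by 316 mm (y), 23 mm thick, top face at z = 434 mm, on four round legs, each 34 mm in diameter. The legs rest on z = 0, each leg's axis is inset half a diameter from the nearest pair of seat edges (so the leg's bounding box is flush with the corner).


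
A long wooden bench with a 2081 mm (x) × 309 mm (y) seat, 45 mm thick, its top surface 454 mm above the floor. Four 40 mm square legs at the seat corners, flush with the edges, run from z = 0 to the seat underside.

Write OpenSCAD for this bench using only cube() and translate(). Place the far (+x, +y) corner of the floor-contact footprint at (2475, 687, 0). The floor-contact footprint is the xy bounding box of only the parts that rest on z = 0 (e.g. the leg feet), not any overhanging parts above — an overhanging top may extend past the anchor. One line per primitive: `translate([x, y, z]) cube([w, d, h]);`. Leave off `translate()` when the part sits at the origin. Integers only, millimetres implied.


translate([394, 378, 409]) cube([2081, 309, 45]);
translate([394, 378, 0]) cube([40, 40, 409]);
translate([394, 647, 0]) cube([40, 40, 409]);
translate([2435, 378, 0]) cube([40, 40, 409]);
translate([2435, 647, 0]) cube([40, 40, 409]);


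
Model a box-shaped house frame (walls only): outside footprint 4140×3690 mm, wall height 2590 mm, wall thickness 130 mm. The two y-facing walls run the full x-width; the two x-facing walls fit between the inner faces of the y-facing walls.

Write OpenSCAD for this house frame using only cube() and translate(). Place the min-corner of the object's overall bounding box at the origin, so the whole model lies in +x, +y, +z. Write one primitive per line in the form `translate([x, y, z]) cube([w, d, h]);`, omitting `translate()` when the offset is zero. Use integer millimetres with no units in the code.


cube([4140, 130, 2590]);
translate([0, 3560, 0]) cube([4140, 130, 2590]);
translate([0, 130, 0]) cube([130, 3430, 2590]);
translate([4010, 130, 0]) cube([130, 3430, 2590]);


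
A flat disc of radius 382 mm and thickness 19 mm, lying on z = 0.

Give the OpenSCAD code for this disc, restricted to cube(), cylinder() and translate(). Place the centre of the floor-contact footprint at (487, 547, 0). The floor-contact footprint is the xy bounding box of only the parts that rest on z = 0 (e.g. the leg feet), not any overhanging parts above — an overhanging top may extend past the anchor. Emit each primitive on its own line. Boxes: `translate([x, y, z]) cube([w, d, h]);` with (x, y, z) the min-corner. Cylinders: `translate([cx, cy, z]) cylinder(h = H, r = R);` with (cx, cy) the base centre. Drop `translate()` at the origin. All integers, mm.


translate([487, 547, 0]) cylinder(h = 19, r = 382);


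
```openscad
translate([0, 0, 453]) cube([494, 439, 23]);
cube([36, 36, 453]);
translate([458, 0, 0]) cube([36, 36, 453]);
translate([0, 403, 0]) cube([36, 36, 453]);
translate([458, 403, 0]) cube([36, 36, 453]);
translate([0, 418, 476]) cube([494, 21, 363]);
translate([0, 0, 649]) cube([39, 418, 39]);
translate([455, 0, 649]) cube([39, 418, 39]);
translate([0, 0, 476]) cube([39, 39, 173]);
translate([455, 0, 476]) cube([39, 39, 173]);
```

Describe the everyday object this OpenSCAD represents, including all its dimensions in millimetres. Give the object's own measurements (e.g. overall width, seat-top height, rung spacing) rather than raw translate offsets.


A chair. The seat is a 494×439×23 mm slab with its top at z = 476 mm, on four 36×36 mm corner legs (flush with the seat edges, standing on z = 0). A flat backrest 21 mm thick, 363 mm tall, spans the full seat width and rises from the seat top along its +y edge, rear face flush with the rear of the seat. Two armrests of 39×39 mm section run along each side from the seat's front edge to the front of the backrest, top faces 212 mm above the seat top and outer faces flush with the seat's x-edges; a 39×39 mm post under the front of each armrest stands on the seat at the front corner.


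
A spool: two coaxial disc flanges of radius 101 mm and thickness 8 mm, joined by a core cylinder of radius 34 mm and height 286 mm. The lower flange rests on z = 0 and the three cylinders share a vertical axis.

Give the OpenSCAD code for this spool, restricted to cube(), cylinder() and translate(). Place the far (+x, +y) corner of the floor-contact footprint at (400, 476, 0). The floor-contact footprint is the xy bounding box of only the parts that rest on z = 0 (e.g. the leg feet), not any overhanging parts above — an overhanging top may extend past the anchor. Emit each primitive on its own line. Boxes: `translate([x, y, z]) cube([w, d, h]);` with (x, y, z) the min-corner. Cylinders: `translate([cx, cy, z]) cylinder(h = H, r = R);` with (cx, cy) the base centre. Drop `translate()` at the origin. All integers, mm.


translate([299, 375, 0]) cylinder(h = 8, r = 101);
translate([299, 375, 8]) cylinder(h = 286, r = 34);
translate([299, 375, 294]) cylinder(h = 8, r = 101);


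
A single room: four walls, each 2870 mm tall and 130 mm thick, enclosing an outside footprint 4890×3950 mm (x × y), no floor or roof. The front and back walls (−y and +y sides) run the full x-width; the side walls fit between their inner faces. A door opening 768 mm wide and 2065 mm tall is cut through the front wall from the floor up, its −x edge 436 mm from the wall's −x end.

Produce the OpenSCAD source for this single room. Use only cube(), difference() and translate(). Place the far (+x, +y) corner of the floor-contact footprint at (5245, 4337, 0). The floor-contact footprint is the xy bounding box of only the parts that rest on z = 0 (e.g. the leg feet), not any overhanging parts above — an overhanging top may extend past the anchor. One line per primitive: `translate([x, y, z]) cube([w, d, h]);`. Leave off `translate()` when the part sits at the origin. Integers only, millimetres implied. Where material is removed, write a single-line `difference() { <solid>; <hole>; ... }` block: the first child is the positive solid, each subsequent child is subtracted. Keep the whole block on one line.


difference() { translate([355, 387, 0]) cube([4890, 130, 2870]); translate([791, 387, 0]) cube([768, 130, 2065]); }
translate([355, 4207, 0]) cube([4890, 130, 2870]);
translate([355, 517, 0]) cube([130, 3690, 2870]);
translate([5115, 517, 0]) cube([130, 3690, 2870]);


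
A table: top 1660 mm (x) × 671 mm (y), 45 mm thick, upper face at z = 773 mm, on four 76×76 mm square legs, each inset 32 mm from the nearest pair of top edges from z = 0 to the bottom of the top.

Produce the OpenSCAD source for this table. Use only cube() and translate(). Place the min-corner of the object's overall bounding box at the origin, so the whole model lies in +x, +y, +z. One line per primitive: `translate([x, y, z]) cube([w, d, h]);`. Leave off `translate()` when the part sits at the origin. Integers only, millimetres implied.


translate([0, 0, 728]) cube([1660, 671, 45]);
translate([32, 32, 0]) cube([76, 76, 728]);
translate([1552, 32, 0]) cube([76, 76, 728]);
translate([32, 563, 0]) cube([76, 76, 728]);
translate([1552, 563, 0]) cube([76, 76, 728]);


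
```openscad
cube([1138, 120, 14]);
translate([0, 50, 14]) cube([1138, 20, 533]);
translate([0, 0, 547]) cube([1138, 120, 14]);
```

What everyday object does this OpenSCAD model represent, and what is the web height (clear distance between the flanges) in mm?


An I-beam. The web height is 533 mm.

Two wide flanges with a thin centred web — an I-beam. Overall 561 mm minus two 14 mm flanges gives a web of 561 − 2·14 = 533 mm.


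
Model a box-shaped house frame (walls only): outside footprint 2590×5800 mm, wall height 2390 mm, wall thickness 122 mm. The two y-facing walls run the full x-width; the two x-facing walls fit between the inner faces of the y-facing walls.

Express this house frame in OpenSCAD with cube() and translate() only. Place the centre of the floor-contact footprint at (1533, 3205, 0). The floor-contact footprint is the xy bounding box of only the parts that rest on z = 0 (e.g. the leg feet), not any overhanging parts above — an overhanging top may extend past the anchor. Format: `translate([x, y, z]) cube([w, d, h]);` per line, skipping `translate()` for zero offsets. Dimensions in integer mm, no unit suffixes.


translate([238, 305, 0]) cube([2590, 122, 2390]);
translate([238, 5983, 0]) cube([2590, 122, 2390]);
translate([238, 427, 0]) cube([122, 5556, 2390]);
translate([2706, 427, 0]) cube([122, 5556, 2390]);


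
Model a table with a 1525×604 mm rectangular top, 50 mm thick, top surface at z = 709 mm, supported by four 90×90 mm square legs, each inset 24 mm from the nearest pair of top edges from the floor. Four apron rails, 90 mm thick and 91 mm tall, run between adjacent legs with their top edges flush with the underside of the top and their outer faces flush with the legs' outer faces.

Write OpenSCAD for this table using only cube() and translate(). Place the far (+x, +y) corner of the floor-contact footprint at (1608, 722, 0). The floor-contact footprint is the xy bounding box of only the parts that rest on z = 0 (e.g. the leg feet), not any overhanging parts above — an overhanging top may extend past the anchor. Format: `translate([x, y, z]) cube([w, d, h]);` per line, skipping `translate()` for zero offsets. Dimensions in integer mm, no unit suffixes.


translate([107, 142, 659]) cube([1525, 604, 50]);
translate([131, 166, 0]) cube([90, 90, 659]);
translate([1518, 166, 0]) cube([90, 90, 659]);
translate([131, 632, 0]) cube([90, 90, 659]);
translate([1518, 632, 0]) cube([90, 90, 659]);
translate([221, 166, 568]) cube([1297, 90, 91]);
translate([221, 632, 568]) cube([1297, 90, 91]);
translate([131, 256, 568]) cube([90, 376, 91]);
translate([1518, 256, 568]) cube([90, 376, 91]);


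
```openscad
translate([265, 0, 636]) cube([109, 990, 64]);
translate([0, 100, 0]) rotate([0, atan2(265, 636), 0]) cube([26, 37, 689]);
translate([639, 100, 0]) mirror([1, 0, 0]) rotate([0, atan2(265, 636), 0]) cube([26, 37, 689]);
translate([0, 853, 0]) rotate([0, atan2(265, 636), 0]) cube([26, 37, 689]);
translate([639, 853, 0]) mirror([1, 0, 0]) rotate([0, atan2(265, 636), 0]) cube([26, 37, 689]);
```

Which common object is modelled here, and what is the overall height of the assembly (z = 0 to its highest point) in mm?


A sawhorse. The overall height is 700 mm.

A beam across two mirrored pairs of raked legs — a sawhorse. The beam's underside is at z = 636 (matching the legs' vertical rise in atan2(265, 636)) and the beam is 64 mm tall, so its top is at 636 + 64 = 700 mm. The raked legs top out at the beam's underside, so that is the highest point.


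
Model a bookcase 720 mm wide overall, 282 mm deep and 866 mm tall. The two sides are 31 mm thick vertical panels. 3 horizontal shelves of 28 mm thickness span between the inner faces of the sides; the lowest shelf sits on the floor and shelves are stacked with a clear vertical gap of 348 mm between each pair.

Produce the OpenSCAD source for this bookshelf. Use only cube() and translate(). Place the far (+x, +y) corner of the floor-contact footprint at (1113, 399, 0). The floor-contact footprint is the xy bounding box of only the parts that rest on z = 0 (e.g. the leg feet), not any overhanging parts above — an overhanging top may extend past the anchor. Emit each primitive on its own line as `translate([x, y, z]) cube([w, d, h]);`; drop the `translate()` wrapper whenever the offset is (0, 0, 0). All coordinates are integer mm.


translate([393, 117, 0]) cube([31, 282, 866]);
translate([1082, 117, 0]) cube([31, 282, 866]);
translate([424, 117, 0]) cube([658, 282, 28]);
translate([424, 117, 376]) cube([658, 282, 28]);
translate([424, 117, 752]) cube([658, 282, 28]);


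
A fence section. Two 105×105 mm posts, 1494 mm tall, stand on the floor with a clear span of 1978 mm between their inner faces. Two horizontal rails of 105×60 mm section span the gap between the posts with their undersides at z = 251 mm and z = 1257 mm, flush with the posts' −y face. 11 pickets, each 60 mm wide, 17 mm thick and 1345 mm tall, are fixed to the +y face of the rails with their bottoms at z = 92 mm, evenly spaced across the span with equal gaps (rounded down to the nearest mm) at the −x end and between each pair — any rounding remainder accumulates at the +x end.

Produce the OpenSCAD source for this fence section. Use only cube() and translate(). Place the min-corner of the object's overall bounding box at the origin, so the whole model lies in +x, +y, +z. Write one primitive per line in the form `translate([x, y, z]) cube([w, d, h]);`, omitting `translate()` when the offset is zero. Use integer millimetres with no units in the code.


cube([105, 105, 1494]);
translate([2083, 0, 0]) cube([105, 105, 1494]);
translate([105, 0, 251]) cube([1978, 105, 60]);
translate([105, 0, 1257]) cube([1978, 105, 60]);
translate([214, 105, 92]) cube([60, 17, 1345]);
translate([383, 105, 92]) cube([60, 17, 1345]);
translate([552, 105, 92]) cube([60, 17, 1345]);
translate([721, 105, 92]) cube([60, 17, 1345]);
translate([890, 105, 92]) cube([60, 17, 1345]);
translate([1059, 105, 92]) cube([60, 17, 1345]);
translate([1228, 105, 92]) cube([60, 17, 1345]);
translate([1397, 105, 92]) cube([60, 17, 1345]);
translate([1566, 105, 92]) cube([60, 17, 1345]);
translate([1735, 105, 92]) cube([60, 17, 1345]);
translate([1904, 105, 92]) cube([60, 17, 1345]);


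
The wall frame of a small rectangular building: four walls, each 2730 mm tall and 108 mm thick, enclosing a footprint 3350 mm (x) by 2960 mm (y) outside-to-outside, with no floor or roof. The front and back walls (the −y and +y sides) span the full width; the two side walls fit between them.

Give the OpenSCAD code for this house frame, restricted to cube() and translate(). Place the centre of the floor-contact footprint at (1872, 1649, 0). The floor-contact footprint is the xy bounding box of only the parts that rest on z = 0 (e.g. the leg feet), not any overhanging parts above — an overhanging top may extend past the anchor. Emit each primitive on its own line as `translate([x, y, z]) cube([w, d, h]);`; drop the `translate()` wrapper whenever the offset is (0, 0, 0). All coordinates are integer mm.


translate([197, 169, 0]) cube([3350, 108, 2730]);
translate([197, 3021, 0]) cube([3350, 108, 2730]);
translate([197, 277, 0]) cube([108, 2744, 2730]);
translate([3439, 277, 0]) cube([108, 2744, 2730]);


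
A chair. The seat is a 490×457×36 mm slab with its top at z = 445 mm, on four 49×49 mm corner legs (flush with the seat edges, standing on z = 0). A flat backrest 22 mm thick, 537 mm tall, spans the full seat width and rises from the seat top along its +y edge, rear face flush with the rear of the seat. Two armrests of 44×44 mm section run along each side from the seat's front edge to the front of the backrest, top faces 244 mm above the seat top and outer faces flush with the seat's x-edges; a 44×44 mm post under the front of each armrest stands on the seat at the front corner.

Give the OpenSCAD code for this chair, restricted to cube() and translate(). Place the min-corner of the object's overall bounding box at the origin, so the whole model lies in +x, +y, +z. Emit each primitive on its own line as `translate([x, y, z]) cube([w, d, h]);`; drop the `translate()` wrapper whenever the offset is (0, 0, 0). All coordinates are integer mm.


translate([0, 0, 409]) cube([490, 457, 36]);
cube([49, 49, 409]);
translate([441, 0, 0]) cube([49, 49, 409]);
translate([0, 408, 0]) cube([49, 49, 409]);
translate([441, 408, 0]) cube([49, 49, 409]);
translate([0, 435, 445]) cube([490, 22, 537]);
translate([0, 0, 645]) cube([44, 435, 44]);
translate([446, 0, 645]) cube([44, 435, 44]);
translate([0, 0, 445]) cube([44, 44, 200]);
translate([446, 0, 445]) cube([44, 44, 200]);


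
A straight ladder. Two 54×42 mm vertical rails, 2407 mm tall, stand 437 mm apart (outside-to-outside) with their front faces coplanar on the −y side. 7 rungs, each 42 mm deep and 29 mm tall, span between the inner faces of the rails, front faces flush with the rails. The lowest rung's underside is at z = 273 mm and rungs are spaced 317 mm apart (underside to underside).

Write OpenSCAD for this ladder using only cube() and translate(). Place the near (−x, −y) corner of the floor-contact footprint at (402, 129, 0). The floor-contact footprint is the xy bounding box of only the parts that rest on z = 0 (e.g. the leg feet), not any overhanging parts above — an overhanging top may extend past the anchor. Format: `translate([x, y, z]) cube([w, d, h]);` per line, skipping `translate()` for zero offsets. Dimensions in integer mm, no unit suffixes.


translate([402, 129, 0]) cube([54, 42, 2407]);
translate([785, 129, 0]) cube([54, 42, 2407]);
translate([456, 129, 273]) cube([329, 42, 29]);
translate([456, 129, 590]) cube([329, 42, 29]);
translate([456, 129, 907]) cube([329, 42, 29]);
translate([456, 129, 1224]) cube([329, 42, 29]);
translate([456, 129, 1541]) cube([329, 42, 29]);
translate([456, 129, 1858]) cube([329, 42, 29]);
translate([456, 129, 2175]) cube([329, 42, 29]);


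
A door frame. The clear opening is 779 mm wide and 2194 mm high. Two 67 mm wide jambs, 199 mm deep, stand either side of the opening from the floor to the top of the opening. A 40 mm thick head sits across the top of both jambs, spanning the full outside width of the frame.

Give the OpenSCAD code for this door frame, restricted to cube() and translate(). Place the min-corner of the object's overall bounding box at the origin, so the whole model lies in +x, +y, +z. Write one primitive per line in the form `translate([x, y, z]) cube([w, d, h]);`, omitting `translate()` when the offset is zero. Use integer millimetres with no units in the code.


cube([67, 199, 2194]);
translate([846, 0, 0]) cube([67, 199, 2194]);
translate([0, 0, 2194]) cube([913, 199, 40]);


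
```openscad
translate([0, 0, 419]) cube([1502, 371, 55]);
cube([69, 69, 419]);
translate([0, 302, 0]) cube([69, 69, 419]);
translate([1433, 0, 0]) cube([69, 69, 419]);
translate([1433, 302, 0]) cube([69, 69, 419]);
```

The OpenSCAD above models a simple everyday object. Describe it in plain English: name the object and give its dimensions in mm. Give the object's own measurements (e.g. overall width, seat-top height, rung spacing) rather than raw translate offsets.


A long wooden bench with a 1502 mm (x) × 371 mm (y) seat, 55 mm thick, its top surface 474 mm above the floor. Four 69 mm square legs at the seat corners, flush with the edges, run from z = 0 to the seat underside.


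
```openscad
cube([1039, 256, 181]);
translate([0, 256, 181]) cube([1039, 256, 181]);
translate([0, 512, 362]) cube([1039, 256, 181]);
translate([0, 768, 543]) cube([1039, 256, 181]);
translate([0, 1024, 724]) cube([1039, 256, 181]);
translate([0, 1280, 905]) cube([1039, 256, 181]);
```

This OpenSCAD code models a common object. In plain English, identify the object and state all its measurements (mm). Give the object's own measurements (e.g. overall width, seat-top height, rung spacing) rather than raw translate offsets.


A straight staircase of 6 solid steps. Each step is 1039 mm wide (x), 256 mm deep (y, the going) and 181 mm tall (the rise). The first step rests on the floor; each subsequent step sits one going further in +y and one rise higher in +z, directly behind and above the previous step with no overlap.


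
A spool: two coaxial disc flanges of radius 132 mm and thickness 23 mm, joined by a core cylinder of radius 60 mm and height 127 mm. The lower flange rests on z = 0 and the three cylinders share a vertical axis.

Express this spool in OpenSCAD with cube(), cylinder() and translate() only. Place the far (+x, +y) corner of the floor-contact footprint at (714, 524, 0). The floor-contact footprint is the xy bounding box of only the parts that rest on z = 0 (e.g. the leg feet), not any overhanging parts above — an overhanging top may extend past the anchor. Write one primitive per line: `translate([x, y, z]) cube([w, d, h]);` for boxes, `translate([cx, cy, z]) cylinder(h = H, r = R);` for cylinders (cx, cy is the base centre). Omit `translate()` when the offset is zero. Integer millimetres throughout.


translate([582, 392, 0]) cylinder(h = 23, r = 132);
translate([582, 392, 23]) cylinder(h = 127, r = 60);
translate([582, 392, 150]) cylinder(h = 23, r = 132);


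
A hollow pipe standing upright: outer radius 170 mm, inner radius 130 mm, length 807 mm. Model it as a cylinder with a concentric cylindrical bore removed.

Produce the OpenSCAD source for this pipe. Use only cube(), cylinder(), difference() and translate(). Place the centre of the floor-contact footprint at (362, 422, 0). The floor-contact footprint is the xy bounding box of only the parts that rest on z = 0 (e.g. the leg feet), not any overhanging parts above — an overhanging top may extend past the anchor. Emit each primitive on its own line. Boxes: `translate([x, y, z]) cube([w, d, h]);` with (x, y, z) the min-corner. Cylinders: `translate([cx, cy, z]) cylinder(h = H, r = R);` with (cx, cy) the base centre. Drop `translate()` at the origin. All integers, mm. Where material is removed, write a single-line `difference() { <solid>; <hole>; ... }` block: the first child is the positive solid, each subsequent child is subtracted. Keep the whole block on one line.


difference() { translate([362, 422, 0]) cylinder(h = 807, r = 170); translate([362, 422, 0]) cylinder(h = 807, r = 130); }


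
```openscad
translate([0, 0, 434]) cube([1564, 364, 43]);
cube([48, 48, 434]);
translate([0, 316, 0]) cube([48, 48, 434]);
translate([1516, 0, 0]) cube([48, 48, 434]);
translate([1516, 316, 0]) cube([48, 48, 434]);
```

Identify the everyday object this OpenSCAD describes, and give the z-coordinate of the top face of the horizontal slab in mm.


A bench. The seat-top height is 477 mm.

A long slab on four corner posts — a bench. The slab sits at z = 434 with thickness 43, so the top is 434 + 43 = 477 mm.


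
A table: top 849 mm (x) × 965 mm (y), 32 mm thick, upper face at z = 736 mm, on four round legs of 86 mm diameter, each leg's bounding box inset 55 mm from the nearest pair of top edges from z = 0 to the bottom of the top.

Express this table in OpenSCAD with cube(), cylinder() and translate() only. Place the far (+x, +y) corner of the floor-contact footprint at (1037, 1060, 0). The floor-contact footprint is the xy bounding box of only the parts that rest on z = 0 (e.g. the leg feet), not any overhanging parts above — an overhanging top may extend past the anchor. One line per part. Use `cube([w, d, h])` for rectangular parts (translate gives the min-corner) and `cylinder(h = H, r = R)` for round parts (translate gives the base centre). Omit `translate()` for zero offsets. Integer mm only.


translate([243, 150, 704]) cube([849, 965, 32]);
translate([341, 248, 0]) cylinder(h = 704, r = 43);
translate([994, 248, 0]) cylinder(h = 704, r = 43);
translate([341, 1017, 0]) cylinder(h = 704, r = 43);
translate([994, 1017, 0]) cylinder(h = 704, r = 43);


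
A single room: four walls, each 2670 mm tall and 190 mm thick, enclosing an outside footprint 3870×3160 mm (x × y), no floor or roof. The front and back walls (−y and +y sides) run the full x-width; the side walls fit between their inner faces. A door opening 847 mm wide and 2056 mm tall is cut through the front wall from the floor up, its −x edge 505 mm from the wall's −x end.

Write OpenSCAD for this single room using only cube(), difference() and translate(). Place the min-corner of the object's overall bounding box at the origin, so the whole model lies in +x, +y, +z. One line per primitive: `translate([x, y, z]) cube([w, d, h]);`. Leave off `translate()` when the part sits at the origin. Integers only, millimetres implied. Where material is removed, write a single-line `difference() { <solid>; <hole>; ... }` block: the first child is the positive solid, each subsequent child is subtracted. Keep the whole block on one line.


difference() { cube([3870, 190, 2670]); translate([505, 0, 0]) cube([847, 190, 2056]); }
translate([0, 2970, 0]) cube([3870, 190, 2670]);
translate([0, 190, 0]) cube([190, 2780, 2670]);
translate([3680, 190, 0]) cube([190, 2780, 2670]);


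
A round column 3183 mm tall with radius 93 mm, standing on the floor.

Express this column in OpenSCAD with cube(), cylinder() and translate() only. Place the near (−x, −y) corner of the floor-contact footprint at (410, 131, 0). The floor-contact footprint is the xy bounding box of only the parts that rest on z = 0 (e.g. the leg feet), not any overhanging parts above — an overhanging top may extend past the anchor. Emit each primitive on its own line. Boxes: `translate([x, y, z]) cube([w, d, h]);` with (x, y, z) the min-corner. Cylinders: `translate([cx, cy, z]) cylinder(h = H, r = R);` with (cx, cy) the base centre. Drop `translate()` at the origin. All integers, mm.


translate([503, 224, 0]) cylinder(h = 3183, r = 93);


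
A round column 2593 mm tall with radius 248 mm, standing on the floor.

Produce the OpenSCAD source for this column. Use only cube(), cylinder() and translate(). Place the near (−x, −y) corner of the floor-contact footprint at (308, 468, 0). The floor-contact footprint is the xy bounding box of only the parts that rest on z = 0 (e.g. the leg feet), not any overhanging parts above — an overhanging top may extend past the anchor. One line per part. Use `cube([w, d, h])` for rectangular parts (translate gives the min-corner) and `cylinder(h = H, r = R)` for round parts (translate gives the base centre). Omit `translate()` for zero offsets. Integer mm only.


translate([556, 716, 0]) cylinder(h = 2593, r = 248);


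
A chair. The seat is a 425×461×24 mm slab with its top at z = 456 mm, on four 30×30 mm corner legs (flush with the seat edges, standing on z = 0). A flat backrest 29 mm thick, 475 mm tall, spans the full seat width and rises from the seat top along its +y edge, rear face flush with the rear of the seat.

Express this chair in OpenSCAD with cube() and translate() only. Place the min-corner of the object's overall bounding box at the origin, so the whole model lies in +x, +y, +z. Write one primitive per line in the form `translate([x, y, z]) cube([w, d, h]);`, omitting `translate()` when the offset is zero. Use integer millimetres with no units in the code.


translate([0, 0, 432]) cube([425, 461, 24]);
cube([30, 30, 432]);
translate([395, 0, 0]) cube([30, 30, 432]);
translate([0, 431, 0]) cube([30, 30, 432]);
translate([395, 431, 0]) cube([30, 30, 432]);
translate([0, 432, 456]) cube([425, 29, 475]);


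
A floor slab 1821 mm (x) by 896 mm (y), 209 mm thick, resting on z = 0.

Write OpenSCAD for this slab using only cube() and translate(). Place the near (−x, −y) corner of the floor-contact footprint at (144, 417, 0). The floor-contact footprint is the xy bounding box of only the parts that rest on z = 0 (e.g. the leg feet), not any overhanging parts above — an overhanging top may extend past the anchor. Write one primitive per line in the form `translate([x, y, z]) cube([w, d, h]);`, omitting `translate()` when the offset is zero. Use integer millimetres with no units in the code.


translate([144, 417, 0]) cube([1821, 896, 209]);


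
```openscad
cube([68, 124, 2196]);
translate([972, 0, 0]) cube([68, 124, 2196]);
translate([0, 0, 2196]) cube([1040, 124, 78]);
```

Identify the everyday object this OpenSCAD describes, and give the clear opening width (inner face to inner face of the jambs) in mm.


A door frame. The clear opening width is 904 mm.

Two 2196 mm tall posts with a header on top — a door frame. The left jamb is 68 mm wide at x = 0; the right jamb starts at x = 972. The clear opening is 972 − 68 = 904 mm.


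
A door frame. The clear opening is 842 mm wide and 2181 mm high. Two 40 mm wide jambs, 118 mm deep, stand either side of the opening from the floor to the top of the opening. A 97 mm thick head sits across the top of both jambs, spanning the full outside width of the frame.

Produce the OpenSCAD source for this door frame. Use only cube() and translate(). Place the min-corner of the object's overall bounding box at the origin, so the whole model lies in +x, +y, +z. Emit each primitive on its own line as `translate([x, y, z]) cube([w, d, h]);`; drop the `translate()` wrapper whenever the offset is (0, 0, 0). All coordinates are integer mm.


cube([40, 118, 2181]);
translate([882, 0, 0]) cube([40, 118, 2181]);
translate([0, 0, 2181]) cube([922, 118, 97]);


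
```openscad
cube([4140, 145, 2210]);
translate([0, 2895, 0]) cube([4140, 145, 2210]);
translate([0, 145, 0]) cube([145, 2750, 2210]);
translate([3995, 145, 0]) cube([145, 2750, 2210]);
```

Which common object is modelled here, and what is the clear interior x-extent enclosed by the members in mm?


A house (or room) frame. The interior width is 3850 mm.

Four 2210 mm walls enclosing a rectangle with no floor or roof — a room or house frame. Outside width is 4140 mm and wall thickness is 145 mm, so the interior width is 4140 − 2 × 145 = 3850 mm.


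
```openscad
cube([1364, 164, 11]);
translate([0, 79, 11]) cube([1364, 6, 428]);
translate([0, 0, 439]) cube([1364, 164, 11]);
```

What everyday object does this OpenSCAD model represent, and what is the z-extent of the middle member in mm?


An I-beam. The web height is 428 mm.

Two wide flanges with a thin centred web — an I-beam. Overall 450 mm minus two 11 mm flanges gives a web of 450 − 2·11 = 428 mm.


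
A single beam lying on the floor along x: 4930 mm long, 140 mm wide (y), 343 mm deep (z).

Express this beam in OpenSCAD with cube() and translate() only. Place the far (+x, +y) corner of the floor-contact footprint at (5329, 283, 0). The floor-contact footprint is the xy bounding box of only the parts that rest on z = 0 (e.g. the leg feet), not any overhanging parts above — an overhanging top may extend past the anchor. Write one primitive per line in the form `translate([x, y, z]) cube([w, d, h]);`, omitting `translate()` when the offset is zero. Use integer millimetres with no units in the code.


translate([399, 143, 0]) cube([4930, 140, 343]);


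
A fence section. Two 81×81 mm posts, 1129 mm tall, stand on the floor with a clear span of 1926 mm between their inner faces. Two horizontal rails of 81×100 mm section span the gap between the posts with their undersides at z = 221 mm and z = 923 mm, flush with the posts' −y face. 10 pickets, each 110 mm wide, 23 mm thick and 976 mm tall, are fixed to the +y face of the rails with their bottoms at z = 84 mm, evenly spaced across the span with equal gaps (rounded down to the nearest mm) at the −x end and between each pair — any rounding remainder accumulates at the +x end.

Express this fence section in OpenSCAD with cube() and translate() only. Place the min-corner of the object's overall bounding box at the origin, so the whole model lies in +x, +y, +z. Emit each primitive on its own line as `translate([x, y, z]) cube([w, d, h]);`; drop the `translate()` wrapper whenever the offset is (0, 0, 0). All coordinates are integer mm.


cube([81, 81, 1129]);
translate([2007, 0, 0]) cube([81, 81, 1129]);
translate([81, 0, 221]) cube([1926, 81, 100]);
translate([81, 0, 923]) cube([1926, 81, 100]);
translate([156, 81, 84]) cube([110, 23, 976]);
translate([341, 81, 84]) cube([110, 23, 976]);
translate([526, 81, 84]) cube([110, 23, 976]);
translate([711, 81, 84]) cube([110, 23, 976]);
translate([896, 81, 84]) cube([110, 23, 976]);
translate([1081, 81, 84]) cube([110, 23, 976]);
translate([1266, 81, 84]) cube([110, 23, 976]);
translate([1451, 81, 84]) cube([110, 23, 976]);
translate([1636, 81, 84]) cube([110, 23, 976]);
translate([1821, 81, 84]) cube([110, 23, 976]);


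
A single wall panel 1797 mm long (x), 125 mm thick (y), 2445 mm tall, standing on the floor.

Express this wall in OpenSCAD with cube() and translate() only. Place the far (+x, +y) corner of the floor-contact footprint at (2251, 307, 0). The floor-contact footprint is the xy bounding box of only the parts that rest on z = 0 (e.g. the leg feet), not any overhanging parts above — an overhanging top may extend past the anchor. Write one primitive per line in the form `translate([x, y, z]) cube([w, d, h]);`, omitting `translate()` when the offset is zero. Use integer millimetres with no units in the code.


translate([454, 182, 0]) cube([1797, 125, 2445]);


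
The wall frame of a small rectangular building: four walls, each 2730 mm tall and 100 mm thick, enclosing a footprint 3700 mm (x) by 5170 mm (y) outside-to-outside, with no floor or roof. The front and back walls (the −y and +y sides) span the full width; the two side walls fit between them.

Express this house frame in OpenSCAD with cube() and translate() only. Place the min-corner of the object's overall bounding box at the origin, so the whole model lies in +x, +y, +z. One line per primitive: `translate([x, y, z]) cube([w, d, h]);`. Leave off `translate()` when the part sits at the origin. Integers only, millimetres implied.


cube([3700, 100, 2730]);
translate([0, 5070, 0]) cube([3700, 100, 2730]);
translate([0, 100, 0]) cube([100, 4970, 2730]);
translate([3600, 100, 0]) cube([100, 4970, 2730]);
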